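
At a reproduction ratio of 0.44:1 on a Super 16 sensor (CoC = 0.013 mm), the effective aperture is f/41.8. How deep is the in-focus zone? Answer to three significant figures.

At magnification m, DoF ≈ 2·N_eff·c/m² = 2 × 41.8 × 0.013 / 0.44² = 1.087 / 0.1936 ≈ 5.61 mm.

5.61 mm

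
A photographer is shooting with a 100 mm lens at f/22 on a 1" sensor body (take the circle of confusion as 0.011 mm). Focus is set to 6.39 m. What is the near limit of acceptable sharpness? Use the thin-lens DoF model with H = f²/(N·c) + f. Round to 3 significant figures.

5.55 m

Hyperfocal distance H = f²/(N·c) + f = 100²/(22 × 0.011) + 100 = 10000/0.242 + 100 ≈ 41422.3 mm ≈ 41.42 m.
Near limit Dn = s·(H − f)/(H + s − 2f) = 6390 × (41422.3 − 100) / (41422.3 + 6390 − 2 × 100) = 6390 × 41322.3 / 47612.3 ≈ 5545.8 mm ≈ 5.55 m.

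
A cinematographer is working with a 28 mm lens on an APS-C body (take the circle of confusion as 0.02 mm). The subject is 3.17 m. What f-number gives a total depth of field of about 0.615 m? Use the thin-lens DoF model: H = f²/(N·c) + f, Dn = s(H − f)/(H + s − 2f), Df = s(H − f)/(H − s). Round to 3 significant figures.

Write h = H − f = f²/(N·c). The thin-lens limits are Dn = s·h/(h + (s−f)) and Df = s·h/(h − (s−f)), so DoF = Df − Dn = 2·s·(s−f)·h / (h² − (s−f)²).
That is a quadratic in h: DoF·h² − 2·s·(s−f)·h − DoF·(s−f)² = 0 ⇒ h = (s−f)·(s + √(s² + DoF²)) / DoF = 3142 × (3170 + √(3170² + 615²)) / 615 = 3142 × (3170 + 3229.11) / 615 ≈ 32693 mm.
Then N = f²/(c·h) = 28² / (0.02 × 32693) = 784 / 653.85 ≈ 1.20.

f/1.20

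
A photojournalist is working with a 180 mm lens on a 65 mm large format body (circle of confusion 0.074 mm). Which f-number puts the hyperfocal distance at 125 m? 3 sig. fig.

f/3.51

Rearrange H = f²/(N·c) + f for N: N = f² / ((H − f)·c).
N = 180² / ((125000 − 180) × 0.074) = 32400 / 9237 ≈ 3.51.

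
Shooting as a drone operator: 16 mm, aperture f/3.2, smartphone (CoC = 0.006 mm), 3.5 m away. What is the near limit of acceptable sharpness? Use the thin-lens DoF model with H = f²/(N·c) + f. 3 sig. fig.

Hyperfocal distance H = f²/(N·c) + f = 16²/(3.2 × 0.006) + 16 = 256/0.0192 + 16 ≈ 13349.3 mm ≈ 13.35 m.
Near limit Dn = s·(H − f)/(H + s − 2f) = 3500 × (13349.3 − 16) / (13349.3 + 3500 − 2 × 16) = 3500 × 13333.3 / 16817.3 ≈ 2774.9 mm ≈ 2.77 m.

2.77 m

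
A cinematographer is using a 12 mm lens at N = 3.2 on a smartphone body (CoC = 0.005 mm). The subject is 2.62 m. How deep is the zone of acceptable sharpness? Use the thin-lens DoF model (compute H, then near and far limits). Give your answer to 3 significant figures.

Hyperfocal distance H = f²/(N·c) + f = 12²/(3.2 × 0.005) + 12 = 144/0.016 + 12 ≈ 9012.0 mm ≈ 9.012 m.
Near limit Dn = s·(H − f)/(H + s − 2f) = 2620 × (9012.0 − 12) / (9012.0 + 2620 − 2 × 12) = 2620 × 9000.0 / 11608.0 ≈ 2031.4 mm.
Far limit Df = s·(H − f)/(H − s) = 2620 × (9012.0 − 12) / (9012.0 − 2620) = 2620 × 9000.0 / 6392.0 ≈ 3689.0 mm.
Depth of field = Df − Dn = 3689.0 − 2031.4 ≈ 1657.6 mm ≈ 1.66 m.

1.66 m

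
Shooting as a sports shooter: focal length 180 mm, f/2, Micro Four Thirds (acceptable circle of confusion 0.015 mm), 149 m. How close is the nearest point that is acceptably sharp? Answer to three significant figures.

131 m

Hyperfocal distance H = f²/(N·c) + f = 180²/(2 × 0.015) + 180 = 32400/0.03 + 180 ≈ 1080180.0 mm ≈ 1080 m.
Near limit Dn = s·(H − f)/(H + s − 2f) = 149000 × (1080180.0 − 180) / (1080180.0 + 149000 − 2 × 180) = 149000 × 1080000.0 / 1228820.0 ≈ 130955 mm ≈ 131 m.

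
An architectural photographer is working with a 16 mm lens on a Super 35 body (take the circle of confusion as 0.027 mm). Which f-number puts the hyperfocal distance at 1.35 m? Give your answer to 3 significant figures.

f/7.11

Rearrange H = f²/(N·c) + f for N: N = f² / ((H − f)·c).
N = 16² / ((1350 − 16) × 0.027) = 256 / 36.02 ≈ 7.11.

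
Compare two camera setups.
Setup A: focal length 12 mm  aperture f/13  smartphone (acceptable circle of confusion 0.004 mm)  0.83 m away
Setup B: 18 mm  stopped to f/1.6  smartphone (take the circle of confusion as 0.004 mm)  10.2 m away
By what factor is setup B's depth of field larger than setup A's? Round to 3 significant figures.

Setup A: H = 12²/(13×0.004) + 12 ≈ 2781.2 mm; DoF = Df − Dn = 1177.95 − 640.73 ≈ 537.22 mm.
Setup B: H = 18²/(1.6×0.004) + 18 ≈ 50643.0 mm; DoF = Df − Dn = 12768.0 − 8492.0 ≈ 4276.0 mm.
Ratio = 4276.0 / 537.22 ≈ 7.96.

7.96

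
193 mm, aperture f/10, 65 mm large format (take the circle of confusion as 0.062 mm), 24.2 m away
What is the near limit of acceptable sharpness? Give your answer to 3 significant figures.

Hyperfocal distance H = f²/(N·c) + f = 193²/(10 × 0.062) + 193 = 37249/0.62 + 193 ≈ 60272.0 mm ≈ 60.27 m.
Near limit Dn = s·(H − f)/(H + s − 2f) = 24200 × (60272.0 − 193) / (60272.0 + 24200 − 2 × 193) = 24200 × 60079.0 / 84086.0 ≈ 17291 mm ≈ 17.3 m.

17.3 m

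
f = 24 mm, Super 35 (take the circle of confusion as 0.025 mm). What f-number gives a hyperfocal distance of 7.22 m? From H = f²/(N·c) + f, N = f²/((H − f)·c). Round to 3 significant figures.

f/3.20

Rearrange H = f²/(N·c) + f for N: N = f² / ((H − f)·c).
N = 24² / ((7220 − 24) × 0.025) = 576 / 179.9 ≈ 3.20.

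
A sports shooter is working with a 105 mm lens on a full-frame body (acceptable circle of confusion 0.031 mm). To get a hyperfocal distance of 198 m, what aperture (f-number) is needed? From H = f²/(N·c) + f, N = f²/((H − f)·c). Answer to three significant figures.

Rearrange H = f²/(N·c) + f for N: N = f² / ((H − f)·c).
N = 105² / ((198000 − 105) × 0.031) = 11025 / 6135 ≈ 1.80.

f/1.80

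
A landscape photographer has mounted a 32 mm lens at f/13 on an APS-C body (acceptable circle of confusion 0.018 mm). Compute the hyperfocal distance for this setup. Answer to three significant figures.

Hyperfocal distance H = f²/(N·c) + f = 32²/(13 × 0.018) + 32 = 1024/0.234 + 32 ≈ 4408.1 mm ≈ 4.41 m.

4.41 m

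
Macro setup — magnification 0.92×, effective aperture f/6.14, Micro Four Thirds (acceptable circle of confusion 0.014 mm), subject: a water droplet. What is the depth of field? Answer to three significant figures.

0.203 mm

At magnification m, DoF ≈ 2·N_eff·c/m² = 2 × 6.14 × 0.014 / 0.92² = 0.1719 / 0.8464 ≈ 0.203 mm.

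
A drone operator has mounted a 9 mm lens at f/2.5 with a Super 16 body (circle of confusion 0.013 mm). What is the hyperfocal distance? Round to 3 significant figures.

2.50 m

Hyperfocal distance H = f²/(N·c) + f = 9²/(2.5 × 0.013) + 9 = 81/0.0325 + 9 ≈ 2501.3 mm ≈ 2.50 m.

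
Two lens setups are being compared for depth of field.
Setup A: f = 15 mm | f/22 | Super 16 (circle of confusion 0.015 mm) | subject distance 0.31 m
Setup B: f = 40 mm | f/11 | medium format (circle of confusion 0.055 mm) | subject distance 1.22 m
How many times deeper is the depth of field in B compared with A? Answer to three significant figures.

Setup A: H = 15²/(22×0.015) + 15 ≈ 696.8 mm; DoF = Df − Dn = 546.42 − 216.38 ≈ 330.04 mm.
Setup B: H = 40²/(11×0.055) + 40 ≈ 2684.6 mm; DoF = Df − Dn = 2202.9 − 843.6 ≈ 1359.3 mm.
Ratio = 1359.3 / 330.04 ≈ 4.12.

4.12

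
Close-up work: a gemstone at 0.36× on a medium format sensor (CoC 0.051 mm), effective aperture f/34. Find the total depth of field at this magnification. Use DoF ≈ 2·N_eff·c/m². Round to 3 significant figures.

At magnification m, DoF ≈ 2·N_eff·c/m² = 2 × 34 × 0.051 / 0.36² = 3.468 / 0.1296 ≈ 26.8 mm.

26.8 mm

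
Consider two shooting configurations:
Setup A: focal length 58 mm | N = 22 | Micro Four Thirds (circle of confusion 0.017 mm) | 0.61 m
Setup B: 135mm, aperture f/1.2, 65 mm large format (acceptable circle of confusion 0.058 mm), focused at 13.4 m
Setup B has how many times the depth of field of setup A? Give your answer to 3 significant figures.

18.1

Setup A: H = 58²/(22×0.017) + 58 ≈ 9052.7 mm; DoF = Df − Dn = 649.883 − 574.729 ≈ 75.154 mm.
Setup B: H = 135²/(1.2×0.058) + 135 ≈ 261988.4 mm; DoF = Df − Dn = 14115.0 − 12753.9 ≈ 1361.1 mm.
Ratio = 1361.1 / 75.154 ≈ 18.1.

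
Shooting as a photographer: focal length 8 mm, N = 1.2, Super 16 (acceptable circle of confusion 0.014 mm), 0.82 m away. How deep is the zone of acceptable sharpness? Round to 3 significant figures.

Hyperfocal distance H = f²/(N·c) + f = 8²/(1.2 × 0.014) + 8 = 64/0.0168 + 8 ≈ 3817.5 mm ≈ 3.818 m.
Near limit Dn = s·(H − f)/(H + s − 2f) = 820 × (3817.5 − 8) / (3817.5 + 820 − 2 × 8) = 820 × 3809.5 / 4621.5 ≈ 675.93 mm.
Far limit Df = s·(H − f)/(H − s) = 820 × (3817.5 − 8) / (3817.5 − 820) = 820 × 3809.5 / 2997.5 ≈ 1042.13 mm.
Depth of field = Df − Dn = 1042.13 − 675.93 ≈ 366.20 mm.

366 mm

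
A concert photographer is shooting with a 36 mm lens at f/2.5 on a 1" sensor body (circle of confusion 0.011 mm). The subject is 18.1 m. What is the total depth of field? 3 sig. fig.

16.3 m

Hyperfocal distance H = f²/(N·c) + f = 36²/(2.5 × 0.011) + 36 = 1296/0.0275 + 36 ≈ 47163.3 mm ≈ 47.16 m.
Near limit Dn = s·(H − f)/(H + s − 2f) = 18100 × (47163.3 − 36) / (47163.3 + 18100 − 2 × 36) = 18100 × 47127.3 / 65191.3 ≈ 13085 mm.
Far limit Df = s·(H − f)/(H − s) = 18100 × (47163.3 − 36) / (47163.3 − 18100) = 18100 × 47127.3 / 29063.3 ≈ 29350 mm.
Depth of field = Df − Dn = 29350 − 13085 ≈ 16265 mm ≈ 16.3 m.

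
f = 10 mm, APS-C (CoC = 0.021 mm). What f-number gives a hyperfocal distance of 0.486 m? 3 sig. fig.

Rearrange H = f²/(N·c) + f for N: N = f² / ((H − f)·c).
N = 10² / ((486 − 10) × 0.021) = 100 / 9.996 ≈ 10.

f/10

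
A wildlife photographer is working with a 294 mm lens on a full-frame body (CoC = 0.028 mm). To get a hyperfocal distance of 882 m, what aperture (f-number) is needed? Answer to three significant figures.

Rearrange H = f²/(N·c) + f for N: N = f² / ((H − f)·c).
N = 294² / ((882000 − 294) × 0.028) = 86436 / 24688 ≈ 3.50.

f/3.50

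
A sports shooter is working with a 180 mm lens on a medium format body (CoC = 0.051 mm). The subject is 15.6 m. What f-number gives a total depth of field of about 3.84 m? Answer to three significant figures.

Write h = H − f = f²/(N·c). The thin-lens limits are Dn = s·h/(h + (s−f)) and Df = s·h/(h − (s−f)), so DoF = Df − Dn = 2·s·(s−f)·h / (h² − (s−f)²).
That is a quadratic in h: DoF·h² − 2·s·(s−f)·h − DoF·(s−f)² = 0 ⇒ h = (s−f)·(s + √(s² + DoF²)) / DoF = 15420 × (15600 + √(15600² + 3840²)) / 3840 = 15420 × (15600 + 16065.7) / 3840 ≈ 127157 mm.
Then N = f²/(c·h) = 180² / (0.051 × 127157) = 32400 / 6485.0 ≈ 5.

f/5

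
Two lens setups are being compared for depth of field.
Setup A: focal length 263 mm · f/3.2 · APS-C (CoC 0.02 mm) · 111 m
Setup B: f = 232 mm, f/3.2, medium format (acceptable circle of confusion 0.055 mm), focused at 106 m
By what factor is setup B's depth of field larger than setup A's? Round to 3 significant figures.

3.62

Setup A: H = 263²/(3.2×0.02) + 263 ≈ 1081028.6 mm; DoF = Df − Dn = 123672 − 100684 ≈ 22988 mm.
Setup B: H = 232²/(3.2×0.055) + 232 ≈ 306050.2 mm; DoF = Df − Dn = 162043 − 78760 ≈ 83283 mm.
Ratio = 83283 / 22988 ≈ 3.62.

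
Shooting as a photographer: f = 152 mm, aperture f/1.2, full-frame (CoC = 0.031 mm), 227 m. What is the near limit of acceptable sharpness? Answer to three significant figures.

166 m

Hyperfocal distance H = f²/(N·c) + f = 152²/(1.2 × 0.031) + 152 = 23104/0.0372 + 152 ≈ 621227.3 mm ≈ 621.2 m.
Near limit Dn = s·(H − f)/(H + s − 2f) = 227000 × (621227.3 − 152) / (621227.3 + 227000 − 2 × 152) = 227000 × 621075.3 / 847923.3 ≈ 166270 mm ≈ 166 m.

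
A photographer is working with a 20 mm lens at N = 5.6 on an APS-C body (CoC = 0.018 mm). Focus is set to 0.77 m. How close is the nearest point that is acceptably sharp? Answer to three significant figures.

0.648 m

Hyperfocal distance H = f²/(N·c) + f = 20²/(5.6 × 0.018) + 20 = 400/0.1008 + 20 ≈ 3988.3 mm ≈ 3.988 m.
Near limit Dn = s·(H − f)/(H + s − 2f) = 770 × (3988.3 − 20) / (3988.3 + 770 − 2 × 20) = 770 × 3968.3 / 4718.3 ≈ 647.60 mm ≈ 0.648 m.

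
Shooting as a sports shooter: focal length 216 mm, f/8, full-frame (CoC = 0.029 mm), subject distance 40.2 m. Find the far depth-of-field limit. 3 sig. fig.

Hyperfocal distance H = f²/(N·c) + f = 216²/(8 × 0.029) + 216 = 46656/0.232 + 216 ≈ 201319.4 mm ≈ 201.3 m.
Far limit Df = s·(H − f)/(H − s) = 40200 × (201319.4 − 216) / (201319.4 − 40200) = 40200 × 201103.4 / 161119.4 ≈ 50176 mm ≈ 50.2 m.

50.2 m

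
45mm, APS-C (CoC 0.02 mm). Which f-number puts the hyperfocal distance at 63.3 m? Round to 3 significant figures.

f/1.60

Rearrange H = f²/(N·c) + f for N: N = f² / ((H − f)·c).
N = 45² / ((63300 − 45) × 0.02) = 2025 / 1265 ≈ 1.60.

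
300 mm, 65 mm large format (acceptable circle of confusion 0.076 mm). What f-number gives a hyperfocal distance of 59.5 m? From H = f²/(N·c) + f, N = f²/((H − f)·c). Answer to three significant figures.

f/20

Rearrange H = f²/(N·c) + f for N: N = f² / ((H − f)·c).
N = 300² / ((59500 − 300) × 0.076) = 90000 / 4499 ≈ 20.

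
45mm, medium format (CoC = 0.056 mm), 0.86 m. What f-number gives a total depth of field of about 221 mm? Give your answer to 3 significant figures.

f/5.61

Write h = H − f = f²/(N·c). The thin-lens limits are Dn = s·h/(h + (s−f)) and Df = s·h/(h − (s−f)), so DoF = Df − Dn = 2·s·(s−f)·h / (h² − (s−f)²).
That is a quadratic in h: DoF·h² − 2·s·(s−f)·h − DoF·(s−f)² = 0 ⇒ h = (s−f)·(s + √(s² + DoF²)) / DoF = 815 × (860 + √(860² + 221²)) / 221 = 815 × (860 + 887.942) / 221 ≈ 6446.0 mm.
Then N = f²/(c·h) = 45² / (0.056 × 6446.0) = 2025 / 360.98 ≈ 5.61.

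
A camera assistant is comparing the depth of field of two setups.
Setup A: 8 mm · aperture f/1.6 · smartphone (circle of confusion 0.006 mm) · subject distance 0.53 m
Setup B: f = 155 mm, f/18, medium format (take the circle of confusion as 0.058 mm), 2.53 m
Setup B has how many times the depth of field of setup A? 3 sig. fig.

Setup A: H = 8²/(1.6×0.006) + 8 ≈ 6674.7 mm; DoF = Df − Dn = 575.024 − 491.514 ≈ 83.510 mm.
Setup B: H = 155²/(18×0.058) + 155 ≈ 23167.5 mm; DoF = Df − Dn = 2821.16 − 2293.32 ≈ 527.84 mm.
Ratio = 527.84 / 83.510 ≈ 6.32.

6.32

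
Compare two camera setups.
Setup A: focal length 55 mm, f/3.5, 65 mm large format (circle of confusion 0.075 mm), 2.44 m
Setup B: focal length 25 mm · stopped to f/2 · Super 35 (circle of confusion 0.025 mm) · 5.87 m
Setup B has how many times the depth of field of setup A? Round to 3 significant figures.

6.66

Setup A: H = 55²/(3.5×0.075) + 55 ≈ 11578.8 mm; DoF = Df − Dn = 3076.8 − 2021.6 ≈ 1055.2 mm.
Setup B: H = 25²/(2×0.025) + 25 ≈ 12525.0 mm; DoF = Df − Dn = 11025.5 − 3999.7 ≈ 7025.8 mm.
Ratio = 7025.8 / 1055.2 ≈ 6.66.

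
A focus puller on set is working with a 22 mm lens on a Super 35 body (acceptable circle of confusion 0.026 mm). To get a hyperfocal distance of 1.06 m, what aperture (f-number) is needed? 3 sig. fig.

Rearrange H = f²/(N·c) + f for N: N = f² / ((H − f)·c).
N = 22² / ((1060 − 22) × 0.026) = 484 / 26.99 ≈ 17.9.

f/17.9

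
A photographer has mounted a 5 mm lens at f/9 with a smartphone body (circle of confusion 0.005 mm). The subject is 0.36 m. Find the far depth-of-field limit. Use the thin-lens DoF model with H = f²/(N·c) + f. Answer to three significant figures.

Hyperfocal distance H = f²/(N·c) + f = 5²/(9 × 0.005) + 5 = 25/0.045 + 5 ≈ 560.6 mm ≈ 0.561 m.
Far limit Df = s·(H − f)/(H − s) = 360 × (560.6 − 5) / (560.6 − 360) = 360 × 555.6 / 200.6 ≈ 997.23 mm ≈ 0.997 m.

0.997 m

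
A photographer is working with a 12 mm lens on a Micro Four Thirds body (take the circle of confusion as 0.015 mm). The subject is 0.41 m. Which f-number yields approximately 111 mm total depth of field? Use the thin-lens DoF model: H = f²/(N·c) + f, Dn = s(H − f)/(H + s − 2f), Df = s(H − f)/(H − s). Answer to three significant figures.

f/3.21

Write h = H − f = f²/(N·c). The thin-lens limits are Dn = s·h/(h + (s−f)) and Df = s·h/(h − (s−f)), so DoF = Df − Dn = 2·s·(s−f)·h / (h² − (s−f)²).
That is a quadratic in h: DoF·h² − 2·s·(s−f)·h − DoF·(s−f)² = 0 ⇒ h = (s−f)·(s + √(s² + DoF²)) / DoF = 398 × (410 + √(410² + 111²)) / 111 = 398 × (410 + 424.760) / 111 ≈ 2993.1 mm.
Then N = f²/(c·h) = 12² / (0.015 × 2993.1) = 144 / 44.897 ≈ 3.21.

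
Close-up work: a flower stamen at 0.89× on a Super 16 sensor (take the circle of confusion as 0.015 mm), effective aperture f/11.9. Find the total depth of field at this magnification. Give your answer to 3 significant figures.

0.451 mm

At magnification m, DoF ≈ 2·N_eff·c/m² = 2 × 11.9 × 0.015 / 0.89² = 0.357 / 0.7921 ≈ 0.451 mm.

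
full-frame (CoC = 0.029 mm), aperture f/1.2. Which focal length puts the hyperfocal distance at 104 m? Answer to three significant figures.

60.1 mm

From H = f²/(N·c) + f, with f ≪ H: f ≈ √(H·N·c) = √(104000 × 1.2 × 0.029) = √3619.2 ≈ 60.16 mm.
Exact: f² + N·c·f − N·c·H = 0 ⇒ f = (−N·c + √((N·c)² + 4·N·c·H))/2 = (−0.0348 + √14477)/2 ≈ 60.142 mm ≈ 60.1 mm.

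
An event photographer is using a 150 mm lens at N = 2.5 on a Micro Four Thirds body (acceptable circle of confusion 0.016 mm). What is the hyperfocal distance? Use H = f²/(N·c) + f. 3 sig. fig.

563 m

Hyperfocal distance H = f²/(N·c) + f = 150²/(2.5 × 0.016) + 150 = 22500/0.04 + 150 ≈ 562650.0 mm ≈ 563 m.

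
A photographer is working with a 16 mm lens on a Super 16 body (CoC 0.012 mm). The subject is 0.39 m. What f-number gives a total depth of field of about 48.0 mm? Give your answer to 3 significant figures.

Write h = H − f = f²/(N·c). The thin-lens limits are Dn = s·h/(h + (s−f)) and Df = s·h/(h − (s−f)), so DoF = Df − Dn = 2·s·(s−f)·h / (h² − (s−f)²).
That is a quadratic in h: DoF·h² − 2·s·(s−f)·h − DoF·(s−f)² = 0 ⇒ h = (s−f)·(s + √(s² + DoF²)) / DoF = 374 × (390 + √(390² + 48²)) / 48 = 374 × (390 + 392.943) / 48 ≈ 6100.4 mm.
Then N = f²/(c·h) = 16² / (0.012 × 6100.4) = 256 / 73.205 ≈ 3.50.

f/3.50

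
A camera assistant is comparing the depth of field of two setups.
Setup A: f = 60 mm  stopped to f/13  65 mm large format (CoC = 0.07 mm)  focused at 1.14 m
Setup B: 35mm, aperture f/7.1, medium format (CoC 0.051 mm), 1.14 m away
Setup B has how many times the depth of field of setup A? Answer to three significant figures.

1.24

Setup A: H = 60²/(13×0.07) + 60 ≈ 4016.0 mm; DoF = Df − Dn = 1568.09 − 895.52 ≈ 672.57 mm.
Setup B: H = 35²/(7.1×0.051) + 35 ≈ 3418.0 mm; DoF = Df − Dn = 1692.97 − 859.32 ≈ 833.65 mm.
Ratio = 833.65 / 672.57 ≈ 1.24.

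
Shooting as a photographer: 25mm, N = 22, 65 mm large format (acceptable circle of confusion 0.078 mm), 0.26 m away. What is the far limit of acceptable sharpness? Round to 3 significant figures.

Hyperfocal distance H = f²/(N·c) + f = 25²/(22 × 0.078) + 25 = 625/1.716 + 25 ≈ 389.2 mm ≈ 0.389 m.
Far limit Df = s·(H − f)/(H − s) = 260 × (389.2 − 25) / (389.2 − 260) = 260 × 364.2 / 129.2 ≈ 732.84 mm ≈ 0.733 m.

0.733 m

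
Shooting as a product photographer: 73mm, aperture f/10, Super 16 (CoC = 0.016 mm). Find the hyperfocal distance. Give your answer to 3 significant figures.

33.4 m

Hyperfocal distance H = f²/(N·c) + f = 73²/(10 × 0.016) + 73 = 5329/0.16 + 73 ≈ 33379.2 mm ≈ 33.4 m.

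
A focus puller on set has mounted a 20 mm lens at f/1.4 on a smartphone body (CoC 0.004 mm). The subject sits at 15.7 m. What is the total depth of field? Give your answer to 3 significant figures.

7.24 m

Hyperfocal distance H = f²/(N·c) + f = 20²/(1.4 × 0.004) + 20 = 400/0.0056 + 20 ≈ 71448.6 mm ≈ 71.45 m.
Near limit Dn = s·(H − f)/(H + s − 2f) = 15700 × (71448.6 − 20) / (71448.6 + 15700 − 2 × 20) = 15700 × 71428.6 / 87108.6 ≈ 12873.9 mm.
Far limit Df = s·(H − f)/(H − s) = 15700 × (71448.6 − 20) / (71448.6 − 15700) = 15700 × 71428.6 / 55748.6 ≈ 20115.8 mm.
Depth of field = Df − Dn = 20115.8 − 12873.9 ≈ 7241.9 mm ≈ 7.24 m.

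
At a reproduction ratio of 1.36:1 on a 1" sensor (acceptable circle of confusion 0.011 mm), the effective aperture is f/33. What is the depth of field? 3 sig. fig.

At magnification m, DoF ≈ 2·N_eff·c/m² = 2 × 33 × 0.011 / 1.36² = 0.726 / 1.85 ≈ 0.393 mm.

0.393 mm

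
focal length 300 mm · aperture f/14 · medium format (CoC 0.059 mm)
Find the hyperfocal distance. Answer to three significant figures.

109 m

Hyperfocal distance H = f²/(N·c) + f = 300²/(14 × 0.059) + 300 = 90000/0.826 + 300 ≈ 109258.8 mm ≈ 109 m.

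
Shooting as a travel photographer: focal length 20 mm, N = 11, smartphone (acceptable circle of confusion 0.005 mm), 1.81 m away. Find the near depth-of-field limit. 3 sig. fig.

1.45 m

Hyperfocal distance H = f²/(N·c) + f = 20²/(11 × 0.005) + 20 = 400/0.055 + 20 ≈ 7292.7 mm ≈ 7.293 m.
Near limit Dn = s·(H − f)/(H + s − 2f) = 1810 × (7292.7 − 20) / (7292.7 + 1810 − 2 × 20) = 1810 × 7272.7 / 9062.7 ≈ 1452.5 mm ≈ 1.45 m.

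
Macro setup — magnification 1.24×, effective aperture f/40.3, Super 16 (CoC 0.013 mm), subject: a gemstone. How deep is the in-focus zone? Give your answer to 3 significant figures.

At magnification m, DoF ≈ 2·N_eff·c/m² = 2 × 40.3 × 0.013 / 1.24² = 1.048 / 1.538 ≈ 0.681 mm.

0.681 mm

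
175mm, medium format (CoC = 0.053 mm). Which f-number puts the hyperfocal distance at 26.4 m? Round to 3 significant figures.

f/22

Rearrange H = f²/(N·c) + f for N: N = f² / ((H − f)·c).
N = 175² / ((26400 − 175) × 0.053) = 30625 / 1390 ≈ 22.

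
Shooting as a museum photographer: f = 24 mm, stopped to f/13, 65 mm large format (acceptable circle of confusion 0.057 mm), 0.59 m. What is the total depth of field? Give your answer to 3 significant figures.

Hyperfocal distance H = f²/(N·c) + f = 24²/(13 × 0.057) + 24 = 576/0.741 + 24 ≈ 801.3 mm ≈ 0.801 m.
Near limit Dn = s·(H − f)/(H + s − 2f) = 590 × (801.3 − 24) / (801.3 + 590 − 2 × 24) = 590 × 777.3 / 1343.3 ≈ 341.4 mm.
Far limit Df = s·(H − f)/(H − s) = 590 × (801.3 − 24) / (801.3 − 590) = 590 × 777.3 / 211.3 ≈ 2170.2 mm.
Depth of field = Df − Dn = 2170.2 − 341.4 ≈ 1828.8 mm ≈ 1.83 m.

1.83 m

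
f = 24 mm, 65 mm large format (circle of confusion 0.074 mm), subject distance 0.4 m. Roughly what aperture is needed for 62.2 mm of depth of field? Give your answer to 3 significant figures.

f/1.60

Write h = H − f = f²/(N·c). The thin-lens limits are Dn = s·h/(h + (s−f)) and Df = s·h/(h − (s−f)), so DoF = Df − Dn = 2·s·(s−f)·h / (h² − (s−f)²).
That is a quadratic in h: DoF·h² − 2·s·(s−f)·h − DoF·(s−f)² = 0 ⇒ h = (s−f)·(s + √(s² + DoF²)) / DoF = 376 × (400 + √(400² + 62.2²)) / 62.2 = 376 × (400 + 404.807) / 62.2 ≈ 4865.1 mm.
Then N = f²/(c·h) = 24² / (0.074 × 4865.1) = 576 / 360.02 ≈ 1.60.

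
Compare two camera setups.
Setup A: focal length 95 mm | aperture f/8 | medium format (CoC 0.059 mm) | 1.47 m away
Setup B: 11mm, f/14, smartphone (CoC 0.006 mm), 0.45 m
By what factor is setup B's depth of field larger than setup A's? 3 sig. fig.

1.42

Setup A: H = 95²/(8×0.059) + 95 ≈ 19215.8 mm; DoF = Df − Dn = 1583.90 − 1371.38 ≈ 212.52 mm.
Setup B: H = 11²/(14×0.006) + 11 ≈ 1451.5 mm; DoF = Df − Dn = 647.26 − 344.89 ≈ 302.37 mm.
Ratio = 302.37 / 212.52 ≈ 1.42.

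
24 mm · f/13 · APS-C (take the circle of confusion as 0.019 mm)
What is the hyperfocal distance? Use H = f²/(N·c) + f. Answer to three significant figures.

Hyperfocal distance H = f²/(N·c) + f = 24²/(13 × 0.019) + 24 = 576/0.247 + 24 ≈ 2356.0 mm ≈ 2.36 m.

2.36 m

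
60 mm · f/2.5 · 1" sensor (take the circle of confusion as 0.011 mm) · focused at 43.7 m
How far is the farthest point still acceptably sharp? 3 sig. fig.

Hyperfocal distance H = f²/(N·c) + f = 60²/(2.5 × 0.011) + 60 = 3600/0.0275 + 60 ≈ 130969.1 mm ≈ 131.0 m.
Far limit Df = s·(H − f)/(H − s) = 43700 × (130969.1 − 60) / (130969.1 − 43700) = 43700 × 130909.1 / 87269.1 ≈ 65553 mm ≈ 65.6 m.

65.6 m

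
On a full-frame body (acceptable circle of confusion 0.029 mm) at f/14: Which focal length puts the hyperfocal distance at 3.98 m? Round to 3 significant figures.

40.0 mm

From H = f²/(N·c) + f, with f ≪ H: f ≈ √(H·N·c) = √(3980 × 14 × 0.029) = √1615.9 ≈ 40.20 mm.
Exact: f² + N·c·f − N·c·H = 0 ⇒ f = (−N·c + √((N·c)² + 4·N·c·H))/2 = (−0.406 + √6463.7)/2 ≈ 39.996 mm ≈ 40.0 mm.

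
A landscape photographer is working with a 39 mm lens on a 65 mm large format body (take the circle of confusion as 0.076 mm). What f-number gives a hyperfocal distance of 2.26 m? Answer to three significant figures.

Rearrange H = f²/(N·c) + f for N: N = f² / ((H − f)·c).
N = 39² / ((2260 − 39) × 0.076) = 1521 / 168.8 ≈ 9.01.

f/9.01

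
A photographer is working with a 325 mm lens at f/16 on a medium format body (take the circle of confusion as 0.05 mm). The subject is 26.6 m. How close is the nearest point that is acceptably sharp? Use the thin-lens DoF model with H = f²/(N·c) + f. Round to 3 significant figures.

22.2 m

Hyperfocal distance H = f²/(N·c) + f = 325²/(16 × 0.05) + 325 = 105625/0.8 + 325 ≈ 132356.2 mm ≈ 132.4 m.
Near limit Dn = s·(H − f)/(H + s − 2f) = 26600 × (132356.2 − 325) / (132356.2 + 26600 − 2 × 325) = 26600 × 132031.2 / 158306.2 ≈ 22185 mm ≈ 22.2 m.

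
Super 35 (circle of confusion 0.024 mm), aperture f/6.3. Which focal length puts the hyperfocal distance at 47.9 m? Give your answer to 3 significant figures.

From H = f²/(N·c) + f, with f ≪ H: f ≈ √(H·N·c) = √(47900 × 6.3 × 0.024) = √7242.5 ≈ 85.10 mm.
Exact: f² + N·c·f − N·c·H = 0 ⇒ f = (−N·c + √((N·c)² + 4·N·c·H))/2 = (−0.1512 + √28970)/2 ≈ 85.027 mm ≈ 85.0 mm.

85.0 mm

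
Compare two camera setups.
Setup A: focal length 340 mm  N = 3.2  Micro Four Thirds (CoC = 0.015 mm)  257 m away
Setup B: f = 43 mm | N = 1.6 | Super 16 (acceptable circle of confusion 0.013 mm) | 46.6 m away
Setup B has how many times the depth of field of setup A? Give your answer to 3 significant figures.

1.21

Setup A: H = 340²/(3.2×0.015) + 340 ≈ 2408673.3 mm; DoF = Df − Dn = 287656 − 232249 ≈ 55407 mm.
Setup B: H = 43²/(1.6×0.013) + 43 ≈ 88937.2 mm; DoF = Df − Dn = 97845 − 30583 ≈ 67262 mm.
Ratio = 67262 / 55407 ≈ 1.21.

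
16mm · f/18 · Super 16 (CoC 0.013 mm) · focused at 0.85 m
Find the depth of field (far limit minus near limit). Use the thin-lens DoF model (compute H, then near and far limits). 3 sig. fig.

3.09 m

Hyperfocal distance H = f²/(N·c) + f = 16²/(18 × 0.013) + 16 = 256/0.234 + 16 ≈ 1110.0 mm ≈ 1.110 m.
Near limit Dn = s·(H − f)/(H + s − 2f) = 850 × (1110.0 − 16) / (1110.0 + 850 − 2 × 16) = 850 × 1094.0 / 1928.0 ≈ 482.3 mm.
Far limit Df = s·(H − f)/(H − s) = 850 × (1110.0 − 16) / (1110.0 − 850) = 850 × 1094.0 / 260.0 ≈ 3576.4 mm.
Depth of field = Df − Dn = 3576.4 − 482.3 ≈ 3094.1 mm ≈ 3.09 m.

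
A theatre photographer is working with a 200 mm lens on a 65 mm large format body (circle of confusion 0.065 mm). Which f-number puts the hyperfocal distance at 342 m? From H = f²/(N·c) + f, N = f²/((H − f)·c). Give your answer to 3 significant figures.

Rearrange H = f²/(N·c) + f for N: N = f² / ((H − f)·c).
N = 200² / ((342000 − 200) × 0.065) = 40000 / 22217 ≈ 1.80.

f/1.80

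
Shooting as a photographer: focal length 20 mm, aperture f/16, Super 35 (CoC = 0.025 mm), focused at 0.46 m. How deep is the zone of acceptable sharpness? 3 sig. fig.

Hyperfocal distance H = f²/(N·c) + f = 20²/(16 × 0.025) + 20 = 400/0.4 + 20 ≈ 1020.0 mm ≈ 1.020 m.
Near limit Dn = s·(H − f)/(H + s − 2f) = 460 × (1020.0 − 20) / (1020.0 + 460 − 2 × 20) = 460 × 1000.0 / 1440.0 ≈ 319.44 mm.
Far limit Df = s·(H − f)/(H − s) = 460 × (1020.0 − 20) / (1020.0 − 460) = 460 × 1000.0 / 560.0 ≈ 821.43 mm.
Depth of field = Df − Dn = 821.43 − 319.44 ≈ 501.99 mm ≈ 0.502 m.

0.502 m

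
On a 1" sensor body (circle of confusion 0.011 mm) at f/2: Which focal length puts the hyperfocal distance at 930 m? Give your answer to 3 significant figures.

143 mm

From H = f²/(N·c) + f, with f ≪ H: f ≈ √(H·N·c) = √(930000 × 2 × 0.011) = √20460 ≈ 143.0 mm.
The +f correction barely moves this — solving exactly, f² + N·c·f − N·c·H = 0 ⇒ f = (−N·c + √((N·c)² + 4·N·c·H))/2 = (−0.022 + √81840)/2 ≈ 143.03 mm, so f ≈ 143 mm.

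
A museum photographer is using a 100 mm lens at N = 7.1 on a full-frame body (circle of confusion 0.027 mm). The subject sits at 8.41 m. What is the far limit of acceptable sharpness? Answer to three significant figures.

Hyperfocal distance H = f²/(N·c) + f = 100²/(7.1 × 0.027) + 100 = 10000/0.1917 + 100 ≈ 52264.8 mm ≈ 52.26 m.
Far limit Df = s·(H − f)/(H − s) = 8410 × (52264.8 − 100) / (52264.8 − 8410) = 8410 × 52164.8 / 43854.8 ≈ 10004 mm ≈ 10.0 m.

10.0 m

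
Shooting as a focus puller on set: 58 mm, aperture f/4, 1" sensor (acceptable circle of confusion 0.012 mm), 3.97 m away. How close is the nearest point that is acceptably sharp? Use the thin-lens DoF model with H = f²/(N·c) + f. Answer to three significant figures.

3.76 m

Hyperfocal distance H = f²/(N·c) + f = 58²/(4 × 0.012) + 58 = 3364/0.048 + 58 ≈ 70141.3 mm ≈ 70.14 m.
Near limit Dn = s·(H − f)/(H + s − 2f) = 3970 × (70141.3 − 58) / (70141.3 + 3970 − 2 × 58) = 3970 × 70083.3 / 73995.3 ≈ 3760.1 mm ≈ 3.76 m.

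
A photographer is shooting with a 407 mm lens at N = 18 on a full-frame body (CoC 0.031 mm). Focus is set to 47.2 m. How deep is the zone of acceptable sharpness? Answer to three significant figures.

Hyperfocal distance H = f²/(N·c) + f = 407²/(18 × 0.031) + 407 = 165649/0.558 + 407 ≈ 297269.0 mm ≈ 297.3 m.
Near limit Dn = s·(H − f)/(H + s − 2f) = 47200 × (297269.0 − 407) / (297269.0 + 47200 − 2 × 407) = 47200 × 296862.0 / 343655.0 ≈ 40773 mm.
Far limit Df = s·(H − f)/(H − s) = 47200 × (297269.0 − 407) / (297269.0 − 47200) = 47200 × 296862.0 / 250069.0 ≈ 56032 mm.
Depth of field = Df − Dn = 56032 − 40773 ≈ 15259 mm ≈ 15.3 m.

15.3 m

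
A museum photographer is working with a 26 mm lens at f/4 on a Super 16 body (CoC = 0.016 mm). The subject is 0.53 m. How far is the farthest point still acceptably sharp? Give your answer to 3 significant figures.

0.557 m

Hyperfocal distance H = f²/(N·c) + f = 26²/(4 × 0.016) + 26 = 676/0.064 + 26 ≈ 10588.5 mm ≈ 10.59 m.
Far limit Df = s·(H − f)/(H − s) = 530 × (10588.5 − 26) / (10588.5 − 530) = 530 × 10562.5 / 10058.5 ≈ 556.56 mm ≈ 0.557 m.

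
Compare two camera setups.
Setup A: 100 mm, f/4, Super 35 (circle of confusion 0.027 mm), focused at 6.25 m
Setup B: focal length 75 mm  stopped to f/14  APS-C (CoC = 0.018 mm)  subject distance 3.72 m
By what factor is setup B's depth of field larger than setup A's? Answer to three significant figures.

Setup A: H = 100²/(4×0.027) + 100 ≈ 92692.6 mm; DoF = Df − Dn = 6694.66 − 5860.73 ≈ 833.93 mm.
Setup B: H = 75²/(14×0.018) + 75 ≈ 22396.4 mm; DoF = Df − Dn = 4446.0 − 3197.8 ≈ 1248.2 mm.
Ratio = 1248.2 / 833.93 ≈ 1.50.

1.50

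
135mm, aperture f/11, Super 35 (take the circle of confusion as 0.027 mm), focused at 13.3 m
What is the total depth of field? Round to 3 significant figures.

Hyperfocal distance H = f²/(N·c) + f = 135²/(11 × 0.027) + 135 = 18225/0.297 + 135 ≈ 61498.6 mm ≈ 61.50 m.
Near limit Dn = s·(H − f)/(H + s − 2f) = 13300 × (61498.6 − 135) / (61498.6 + 13300 − 2 × 135) = 13300 × 61363.6 / 74528.6 ≈ 10950.6 mm.
Far limit Df = s·(H − f)/(H − s) = 13300 × (61498.6 − 135) / (61498.6 − 13300) = 13300 × 61363.6 / 48198.6 ≈ 16932.8 mm.
Depth of field = Df − Dn = 16932.8 − 10950.6 ≈ 5982.2 mm ≈ 5.98 m.

5.98 m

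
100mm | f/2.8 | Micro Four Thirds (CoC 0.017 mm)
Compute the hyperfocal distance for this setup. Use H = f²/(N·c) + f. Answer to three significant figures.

210 m

Hyperfocal distance H = f²/(N·c) + f = 100²/(2.8 × 0.017) + 100 = 10000/0.0476 + 100 ≈ 210184.0 mm ≈ 210 m.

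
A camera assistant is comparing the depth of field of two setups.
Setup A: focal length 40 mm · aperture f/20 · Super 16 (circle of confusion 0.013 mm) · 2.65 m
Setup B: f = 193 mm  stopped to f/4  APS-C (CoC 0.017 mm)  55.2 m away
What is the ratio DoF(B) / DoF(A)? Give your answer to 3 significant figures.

4.09

Setup A: H = 40²/(20×0.013) + 40 ≈ 6193.8 mm; DoF = Df − Dn = 4601.7 − 1860.8 ≈ 2740.9 mm.
Setup B: H = 193²/(4×0.017) + 193 ≈ 547972.4 mm; DoF = Df − Dn = 61362 − 50163 ≈ 11199 mm.
Ratio = 11199 / 2740.9 ≈ 4.09.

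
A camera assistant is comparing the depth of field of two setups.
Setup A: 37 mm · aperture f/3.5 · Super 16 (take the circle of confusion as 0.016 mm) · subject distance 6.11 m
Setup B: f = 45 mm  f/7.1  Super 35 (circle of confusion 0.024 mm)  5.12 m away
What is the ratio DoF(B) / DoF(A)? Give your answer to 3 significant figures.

Setup A: H = 37²/(3.5×0.016) + 37 ≈ 24483.4 mm; DoF = Df − Dn = 8129.5 − 4894.2 ≈ 3235.3 mm.
Setup B: H = 45²/(7.1×0.024) + 45 ≈ 11928.8 mm; DoF = Df − Dn = 8936.2 − 3587.8 ≈ 5348.4 mm.
Ratio = 5348.4 / 3235.3 ≈ 1.65.

1.65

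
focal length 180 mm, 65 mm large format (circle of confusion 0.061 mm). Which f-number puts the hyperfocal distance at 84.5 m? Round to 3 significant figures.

f/6.30

Rearrange H = f²/(N·c) + f for N: N = f² / ((H − f)·c).
N = 180² / ((84500 − 180) × 0.061) = 32400 / 5144 ≈ 6.30.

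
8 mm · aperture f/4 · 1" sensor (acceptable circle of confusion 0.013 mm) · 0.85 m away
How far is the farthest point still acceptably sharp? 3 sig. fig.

Hyperfocal distance H = f²/(N·c) + f = 8²/(4 × 0.013) + 8 = 64/0.052 + 8 ≈ 1238.8 mm ≈ 1.239 m.
Far limit Df = s·(H − f)/(H − s) = 850 × (1238.8 − 8) / (1238.8 − 850) = 850 × 1230.8 / 388.8 ≈ 2690.9 mm ≈ 2.69 m.

2.69 m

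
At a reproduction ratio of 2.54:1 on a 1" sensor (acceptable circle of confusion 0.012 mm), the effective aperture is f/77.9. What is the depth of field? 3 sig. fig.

0.290 mm

At magnification m, DoF ≈ 2·N_eff·c/m² = 2 × 77.9 × 0.012 / 2.54² = 1.87 / 6.452 ≈ 0.29 mm.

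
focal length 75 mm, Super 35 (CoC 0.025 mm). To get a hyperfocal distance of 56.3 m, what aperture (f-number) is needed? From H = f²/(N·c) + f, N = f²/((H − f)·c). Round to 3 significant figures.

f/4

Rearrange H = f²/(N·c) + f for N: N = f² / ((H − f)·c).
N = 75² / ((56300 − 75) × 0.025) = 5625 / 1406 ≈ 4.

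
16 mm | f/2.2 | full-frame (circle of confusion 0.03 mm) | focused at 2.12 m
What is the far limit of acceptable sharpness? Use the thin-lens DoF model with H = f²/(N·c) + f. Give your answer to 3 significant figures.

4.63 m

Hyperfocal distance H = f²/(N·c) + f = 16²/(2.2 × 0.03) + 16 = 256/0.066 + 16 ≈ 3894.8 mm ≈ 3.895 m.
Far limit Df = s·(H − f)/(H − s) = 2120 × (3894.8 − 16) / (3894.8 − 2120) = 2120 × 3878.8 / 1774.8 ≈ 4633.2 mm ≈ 4.63 m.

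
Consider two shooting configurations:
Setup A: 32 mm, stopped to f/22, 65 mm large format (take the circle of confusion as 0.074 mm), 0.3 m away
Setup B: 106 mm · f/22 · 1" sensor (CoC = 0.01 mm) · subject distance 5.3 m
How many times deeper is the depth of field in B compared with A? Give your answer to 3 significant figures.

3.49

Setup A: H = 32²/(22×0.074) + 32 ≈ 661.0 mm; DoF = Df − Dn = 522.72 − 210.37 ≈ 312.35 mm.
Setup B: H = 106²/(22×0.01) + 106 ≈ 51178.7 mm; DoF = Df − Dn = 5900.0 − 4810.8 ≈ 1089.2 mm.
Ratio = 1089.2 / 312.35 ≈ 3.49.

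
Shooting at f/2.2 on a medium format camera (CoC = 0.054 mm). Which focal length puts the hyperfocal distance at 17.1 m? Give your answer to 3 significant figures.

45.0 mm

From H = f²/(N·c) + f, with f ≪ H: f ≈ √(H·N·c) = √(17100 × 2.2 × 0.054) = √2031.5 ≈ 45.07 mm.
Exact: f² + N·c·f − N·c·H = 0 ⇒ f = (−N·c + √((N·c)² + 4·N·c·H))/2 = (−0.1188 + √8125.9)/2 ≈ 45.013 mm ≈ 45.0 mm.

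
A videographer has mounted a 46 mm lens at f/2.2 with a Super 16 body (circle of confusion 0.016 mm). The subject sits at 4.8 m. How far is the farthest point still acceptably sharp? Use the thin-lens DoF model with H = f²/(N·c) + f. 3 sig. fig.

Hyperfocal distance H = f²/(N·c) + f = 46²/(2.2 × 0.016) + 46 = 2116/0.0352 + 46 ≈ 60159.6 mm ≈ 60.16 m.
Far limit Df = s·(H − f)/(H − s) = 4800 × (60159.6 − 46) / (60159.6 − 4800) = 4800 × 60113.6 / 55359.6 ≈ 5212.2 mm ≈ 5.21 m.

5.21 m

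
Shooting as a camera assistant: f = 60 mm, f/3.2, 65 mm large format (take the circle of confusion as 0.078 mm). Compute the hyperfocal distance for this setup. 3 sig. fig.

Hyperfocal distance H = f²/(N·c) + f = 60²/(3.2 × 0.078) + 60 = 3600/0.2496 + 60 ≈ 14483.1 mm ≈ 14.5 m.

14.5 m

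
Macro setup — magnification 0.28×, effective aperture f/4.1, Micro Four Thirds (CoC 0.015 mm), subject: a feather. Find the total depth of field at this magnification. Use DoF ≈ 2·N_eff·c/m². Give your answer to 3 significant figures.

At magnification m, DoF ≈ 2·N_eff·c/m² = 2 × 4.1 × 0.015 / 0.28² = 0.123 / 0.0784 ≈ 1.57 mm.

1.57 mm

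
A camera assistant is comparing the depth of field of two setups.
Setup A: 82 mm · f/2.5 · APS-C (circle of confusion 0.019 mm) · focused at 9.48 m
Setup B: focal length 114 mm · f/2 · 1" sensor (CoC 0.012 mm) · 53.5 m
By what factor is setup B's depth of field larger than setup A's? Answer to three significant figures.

Setup A: H = 82²/(2.5×0.019) + 82 ≈ 141639.9 mm; DoF = Df − Dn = 10154.1 − 8889.8 ≈ 1264.3 mm.
Setup B: H = 114²/(2×0.012) + 114 ≈ 541614.0 mm; DoF = Df − Dn = 59351 − 48699 ≈ 10652 mm.
Ratio = 10652 / 1264.3 ≈ 8.43.

8.43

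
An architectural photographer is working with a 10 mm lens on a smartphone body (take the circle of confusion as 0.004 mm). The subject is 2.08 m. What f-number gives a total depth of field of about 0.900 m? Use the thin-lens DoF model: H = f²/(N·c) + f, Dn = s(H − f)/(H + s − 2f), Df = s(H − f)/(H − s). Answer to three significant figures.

f/2.50

Write h = H − f = f²/(N·c). The thin-lens limits are Dn = s·h/(h + (s−f)) and Df = s·h/(h − (s−f)), so DoF = Df − Dn = 2·s·(s−f)·h / (h² − (s−f)²).
That is a quadratic in h: DoF·h² − 2·s·(s−f)·h − DoF·(s−f)² = 0 ⇒ h = (s−f)·(s + √(s² + DoF²)) / DoF = 2070 × (2080 + √(2080² + 900²)) / 900 = 2070 × (2080 + 2266.36) / 900 ≈ 9996.6 mm.
Then N = f²/(c·h) = 10² / (0.004 × 9996.6) = 100 / 39.987 ≈ 2.50.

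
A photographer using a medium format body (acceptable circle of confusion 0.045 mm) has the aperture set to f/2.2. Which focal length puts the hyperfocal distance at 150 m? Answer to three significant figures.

From H = f²/(N·c) + f, with f ≪ H: f ≈ √(H·N·c) = √(150000 × 2.2 × 0.045) = √14850 ≈ 121.9 mm.
The +f correction barely moves this — solving exactly, f² + N·c·f − N·c·H = 0 ⇒ f = (−N·c + √((N·c)² + 4·N·c·H))/2 = (−0.099 + √59400)/2 ≈ 121.81 mm, so f ≈ 122 mm.

122 mm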